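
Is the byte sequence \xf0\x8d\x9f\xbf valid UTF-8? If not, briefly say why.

invalid (overlong encoding)

Leading byte 0xF0 = 11110000 → 4-byte form.
Continuation bytes all match 10xxxxxx. Payload decodes to 0xD7FF.
But 0xD7FF < 0x10000, the minimum for a 4-byte sequence — this is an overlong encoding.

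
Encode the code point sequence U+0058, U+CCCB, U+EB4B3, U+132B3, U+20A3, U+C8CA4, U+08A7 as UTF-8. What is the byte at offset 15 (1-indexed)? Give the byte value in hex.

0xA3

1-indexed offset 15 is 0-indexed offset 14.
U+0058 → 1-byte form 58 at offsets 0–0.
U+CCCB → 3-byte form EC B3 8B at offsets 1–3.
U+EB4B3 → 4-byte form F3 AB 92 B3 at offsets 4–7.
U+132B3 → 4-byte form F0 93 8A B3 at offsets 8–11.
U+20A3 → 3-byte form E2 82 A3 at offsets 12–14.
Offset 14 falls in char 5's range; it's byte 3 of E2 82 A3 = 0xA3.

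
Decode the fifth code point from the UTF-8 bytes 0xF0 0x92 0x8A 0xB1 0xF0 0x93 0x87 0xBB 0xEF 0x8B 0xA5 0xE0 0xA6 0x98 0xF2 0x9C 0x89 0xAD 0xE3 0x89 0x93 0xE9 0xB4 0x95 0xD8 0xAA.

U+9C26D

Offset 0: leading byte 0xF0 = 11110000 → 4-byte char #1 = F0 92 8A B1.
Offset 4: leading byte 0xF0 = 11110000 → 4-byte char #2 = F0 93 87 BB.
Offset 8: leading byte 0xEF = 11101111 → 3-byte char #3 = EF 8B A5.
Offset 11: leading byte 0xE0 = 11100000 → 3-byte char #4 = E0 A6 98.
Offset 14: leading byte 0xF2 = 11110010 → 4-byte char #5 = F2 9C 89 AD.
Leading byte 0xF2 = 11110010 matches 11110xxx → 4-byte sequence.
Byte 1: 0xF2 = 11110010, payload 010 (3 bits).
Byte 2: 0x9C = 10011100 (10xxxxxx ✓), payload 011100.
Byte 3: 0x89 = 10001001 (10xxxxxx ✓), payload 001001.
Byte 4: 0xAD = 10101101 (10xxxxxx ✓), payload 101101.
Concatenate: 010011100001001101101 = 0x9C26D (21 bits → U+9C26D).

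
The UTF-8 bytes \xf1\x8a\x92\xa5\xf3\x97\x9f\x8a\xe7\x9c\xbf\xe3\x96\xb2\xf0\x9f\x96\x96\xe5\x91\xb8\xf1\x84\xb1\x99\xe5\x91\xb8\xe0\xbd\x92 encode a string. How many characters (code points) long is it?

9

Byte at offset 0: 0xF1 = 11110001 → 4-byte char (#1). Advance 4.
Byte at offset 4: 0xF3 = 11110011 → 4-byte char (#2). Advance 4.
Byte at offset 8: 0xE7 = 11100111 → 3-byte char (#3). Advance 3.
Byte at offset 11: 0xE3 = 11100011 → 3-byte char (#4). Advance 3.
Byte at offset 14: 0xF0 = 11110000 → 4-byte char (#5). Advance 4.
Byte at offset 18: 0xE5 = 11100101 → 3-byte char (#6). Advance 3.
Byte at offset 21: 0xF1 = 11110001 → 4-byte char (#7). Advance 4.
Byte at offset 25: 0xE5 = 11100101 → 3-byte char (#8). Advance 3.
Byte at offset 28: 0xE0 = 11100000 → 3-byte char (#9). Advance 3.
Reached end at offset 31 after 9 code points.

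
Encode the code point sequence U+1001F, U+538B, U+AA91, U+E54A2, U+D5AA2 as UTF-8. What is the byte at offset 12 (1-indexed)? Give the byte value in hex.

1-indexed offset 12 is 0-indexed offset 11.
U+1001F → 4-byte form F0 90 80 9F at offsets 0–3.
U+538B → 3-byte form E5 8E 8B at offsets 4–6.
U+AA91 → 3-byte form EA AA 91 at offsets 7–9.
U+E54A2 → 4-byte form F3 A5 92 A2 at offsets 10–13.
Offset 11 falls in char 4's range; it's byte 2 of F3 A5 92 A2 = 0xA5.

0xA5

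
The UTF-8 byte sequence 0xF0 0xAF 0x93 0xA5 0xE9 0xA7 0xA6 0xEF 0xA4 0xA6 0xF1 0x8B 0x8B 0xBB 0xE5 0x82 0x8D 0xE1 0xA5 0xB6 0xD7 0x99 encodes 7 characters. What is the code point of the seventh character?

Offset 0: leading byte 0xF0 = 11110000 → 4-byte char #1 = F0 AF 93 A5.
Offset 4: leading byte 0xE9 = 11101001 → 3-byte char #2 = E9 A7 A6.
Offset 7: leading byte 0xEF = 11101111 → 3-byte char #3 = EF A4 A6.
Offset 10: leading byte 0xF1 = 11110001 → 4-byte char #4 = F1 8B 8B BB.
Offset 14: leading byte 0xE5 = 11100101 → 3-byte char #5 = E5 82 8D.
Offset 17: leading byte 0xE1 = 11100001 → 3-byte char #6 = E1 A5 B6.
Offset 20: leading byte 0xD7 = 11010111 → 2-byte char #7 = D7 99.
Leading byte 0xD7 = 11010111 matches 110xxxxx → 2-byte sequence.
Byte 1: 0xD7 = 11010111, payload 10111 (5 bits).
Byte 2: 0x99 = 10011001 (10xxxxxx ✓), payload 011001.
Concatenate: 10111011001 = 0x5D9 (11 bits → U+05D9).

U+05D9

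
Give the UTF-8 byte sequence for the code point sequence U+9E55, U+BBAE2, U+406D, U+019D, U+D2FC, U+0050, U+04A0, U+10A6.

E9 B9 95 F2 BB AB A2 E4 81 AD C6 9D ED 8B BC 50 D2 A0 E1 82 A6

U+9E55: 3-byte form → E9 B9 95.
U+BBAE2: 4-byte form → F2 BB AB A2.
U+406D: 3-byte form → E4 81 AD.
U+019D: 2-byte form → C6 9D.
U+D2FC: 3-byte form → ED 8B BC.
U+0050: 1-byte form → 50.
U+04A0: 2-byte form → D2 A0.
U+10A6: 3-byte form → E1 82 A6.
Concatenated (21 bytes): E9 B9 95 F2 BB AB A2 E4 81 AD C6 9D ED 8B BC 50 D2 A0 E1 82 A6.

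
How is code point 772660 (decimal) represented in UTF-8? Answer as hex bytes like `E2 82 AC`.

U+BCA34 = 0xBCA34 = 772660 decimal. In range U+10000–U+10FFFF → 4-byte form: 11110xxx 10xxxxxx 10xxxxxx 10xxxxxx.
Binary (21 bits): 010111100101000110100.
Split 3+6+6+6: 010 | 111100 | 101000 | 110100.
Byte 1: 11110010 = 0xF2.
Byte 2: 10111100 = 0xBC.
Byte 3: 10101000 = 0xA8.
Byte 4: 10110100 = 0xB4.

F2 BC A8 B4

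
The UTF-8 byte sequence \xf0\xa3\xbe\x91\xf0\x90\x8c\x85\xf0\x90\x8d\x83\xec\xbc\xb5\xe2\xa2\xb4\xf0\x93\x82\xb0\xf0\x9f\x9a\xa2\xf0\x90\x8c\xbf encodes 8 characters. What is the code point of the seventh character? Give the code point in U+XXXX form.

U+1F6A2

Offset 0: leading byte 0xF0 = 11110000 → 4-byte char #1 = F0 A3 BE 91.
Offset 4: leading byte 0xF0 = 11110000 → 4-byte char #2 = F0 90 8C 85.
Offset 8: leading byte 0xF0 = 11110000 → 4-byte char #3 = F0 90 8D 83.
Offset 12: leading byte 0xEC = 11101100 → 3-byte char #4 = EC BC B5.
Offset 15: leading byte 0xE2 = 11100010 → 3-byte char #5 = E2 A2 B4.
Offset 18: leading byte 0xF0 = 11110000 → 4-byte char #6 = F0 93 82 B0.
Offset 22: leading byte 0xF0 = 11110000 → 4-byte char #7 = F0 9F 9A A2.
Leading byte 0xF0 = 11110000 matches 11110xxx → 4-byte sequence.
Byte 1: 0xF0 = 11110000, payload 000 (3 bits).
Byte 2: 0x9F = 10011111 (10xxxxxx ✓), payload 011111.
Byte 3: 0x9A = 10011010 (10xxxxxx ✓), payload 011010.
Byte 4: 0xA2 = 10100010 (10xxxxxx ✓), payload 100010.
Concatenate: 000011111011010100010 = 0x1F6A2 (21 bits → U+1F6A2).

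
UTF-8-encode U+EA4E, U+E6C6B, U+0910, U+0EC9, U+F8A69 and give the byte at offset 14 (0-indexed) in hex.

0xB8

U+EA4E → 3-byte form EE A9 8E at offsets 0–2.
U+E6C6B → 4-byte form F3 A6 B1 AB at offsets 3–6.
U+0910 → 3-byte form E0 A4 90 at offsets 7–9.
U+0EC9 → 3-byte form E0 BB 89 at offsets 10–12.
U+F8A69 → 4-byte form F3 B8 A9 A9 at offsets 13–16.
Offset 14 falls in char 5's range; it's byte 2 of F3 B8 A9 A9 = 0xB8.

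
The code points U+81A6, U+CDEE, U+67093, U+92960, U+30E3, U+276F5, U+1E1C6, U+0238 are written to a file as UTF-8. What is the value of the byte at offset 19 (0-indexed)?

U+81A6 → 3-byte form E8 86 A6 at offsets 0–2.
U+CDEE → 3-byte form EC B7 AE at offsets 3–5.
U+67093 → 4-byte form F1 A7 82 93 at offsets 6–9.
U+92960 → 4-byte form F2 92 A5 A0 at offsets 10–13.
U+30E3 → 3-byte form E3 83 A3 at offsets 14–16.
U+276F5 → 4-byte form F0 A7 9B B5 at offsets 17–20.
Offset 19 falls in char 6's range; it's byte 3 of F0 A7 9B B5 = 0x9B.

0x9B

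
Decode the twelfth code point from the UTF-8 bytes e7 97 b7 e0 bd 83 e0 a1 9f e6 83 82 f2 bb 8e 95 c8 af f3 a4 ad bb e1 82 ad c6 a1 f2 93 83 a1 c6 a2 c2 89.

Offset 0: leading byte 0xE7 = 11100111 → 3-byte char #1 = E7 97 B7.
Offset 3: leading byte 0xE0 = 11100000 → 3-byte char #2 = E0 BD 83.
Offset 6: leading byte 0xE0 = 11100000 → 3-byte char #3 = E0 A1 9F.
Offset 9: leading byte 0xE6 = 11100110 → 3-byte char #4 = E6 83 82.
Offset 12: leading byte 0xF2 = 11110010 → 4-byte char #5 = F2 BB 8E 95.
Offset 16: leading byte 0xC8 = 11001000 → 2-byte char #6 = C8 AF.
Offset 18: leading byte 0xF3 = 11110011 → 4-byte char #7 = F3 A4 AD BB.
Offset 22: leading byte 0xE1 = 11100001 → 3-byte char #8 = E1 82 AD.
Offset 25: leading byte 0xC6 = 11000110 → 2-byte char #9 = C6 A1.
Offset 27: leading byte 0xF2 = 11110010 → 4-byte char #10 = F2 93 83 A1.
Offset 31: leading byte 0xC6 = 11000110 → 2-byte char #11 = C6 A2.
Offset 33: leading byte 0xC2 = 11000010 → 2-byte char #12 = C2 89.
Leading byte 0xC2 = 11000010 matches 110xxxxx → 2-byte sequence.
Byte 1: 0xC2 = 11000010, payload 00010 (5 bits).
Byte 2: 0x89 = 10001001 (10xxxxxx ✓), payload 001001.
Concatenate: 00010001001 = 0x89 (11 bits → U+0089).

U+0089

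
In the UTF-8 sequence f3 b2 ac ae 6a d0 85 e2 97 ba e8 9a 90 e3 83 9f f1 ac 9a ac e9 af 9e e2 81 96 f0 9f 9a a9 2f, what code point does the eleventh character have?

U+002F

Offset 0: leading byte 0xF3 = 11110011 → 4-byte char #1 = F3 B2 AC AE.
Offset 4: leading byte 0x6A = 01101010 → 1-byte char #2 = 6A.
Offset 5: leading byte 0xD0 = 11010000 → 2-byte char #3 = D0 85.
Offset 7: leading byte 0xE2 = 11100010 → 3-byte char #4 = E2 97 BA.
Offset 10: leading byte 0xE8 = 11101000 → 3-byte char #5 = E8 9A 90.
Offset 13: leading byte 0xE3 = 11100011 → 3-byte char #6 = E3 83 9F.
Offset 16: leading byte 0xF1 = 11110001 → 4-byte char #7 = F1 AC 9A AC.
Offset 20: leading byte 0xE9 = 11101001 → 3-byte char #8 = E9 AF 9E.
Offset 23: leading byte 0xE2 = 11100010 → 3-byte char #9 = E2 81 96.
Offset 26: leading byte 0xF0 = 11110000 → 4-byte char #10 = F0 9F 9A A9.
Offset 30: leading byte 0x2F = 00101111 → 1-byte char #11 = 2F.
Leading byte 0x2F = 00101111 matches 0xxxxxxx → 1-byte sequence.
Byte 1: 0x2F = 00101111, payload 0101111 (7 bits).
Concatenate: 0101111 = 0x2F (7 bits → U+002F).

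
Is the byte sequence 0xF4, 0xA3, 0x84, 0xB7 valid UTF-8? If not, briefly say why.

Leading byte 0xF4 = 11110100 → 4-byte form.
Payload = 0x123137, which exceeds U+10FFFF, the maximum Unicode code point. (Leading bytes F5–FF, or F4 followed by ≥ 0x90, are invalid.)

invalid (encodes a value above U+10FFFF)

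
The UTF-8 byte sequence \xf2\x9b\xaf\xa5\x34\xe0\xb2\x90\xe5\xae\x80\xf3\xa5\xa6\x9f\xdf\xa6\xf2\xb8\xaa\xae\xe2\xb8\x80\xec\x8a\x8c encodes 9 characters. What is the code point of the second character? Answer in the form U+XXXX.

U+0034

Offset 0: leading byte 0xF2 = 11110010 → 4-byte char #1 = F2 9B AF A5.
Offset 4: leading byte 0x34 = 00110100 → 1-byte char #2 = 34.
Leading byte 0x34 = 00110100 matches 0xxxxxxx → 1-byte sequence.
Byte 1: 0x34 = 00110100, payload 0110100 (7 bits).
Concatenate: 0110100 = 0x34 (7 bits → U+0034).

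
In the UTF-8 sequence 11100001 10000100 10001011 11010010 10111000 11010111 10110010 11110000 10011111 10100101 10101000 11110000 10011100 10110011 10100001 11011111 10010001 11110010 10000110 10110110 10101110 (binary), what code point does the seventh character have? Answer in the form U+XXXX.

U+86DAE

Offset 0: leading byte 0xE1 = 11100001 → 3-byte char #1 = E1 84 8B.
Offset 3: leading byte 0xD2 = 11010010 → 2-byte char #2 = D2 B8.
Offset 5: leading byte 0xD7 = 11010111 → 2-byte char #3 = D7 B2.
Offset 7: leading byte 0xF0 = 11110000 → 4-byte char #4 = F0 9F A5 A8.
Offset 11: leading byte 0xF0 = 11110000 → 4-byte char #5 = F0 9C B3 A1.
Offset 15: leading byte 0xDF = 11011111 → 2-byte char #6 = DF 91.
Offset 17: leading byte 0xF2 = 11110010 → 4-byte char #7 = F2 86 B6 AE.
Leading byte 0xF2 = 11110010 matches 11110xxx → 4-byte sequence.
Byte 1: 0xF2 = 11110010, payload 010 (3 bits).
Byte 2: 0x86 = 10000110 (10xxxxxx ✓), payload 000110.
Byte 3: 0xB6 = 10110110 (10xxxxxx ✓), payload 110110.
Byte 4: 0xAE = 10101110 (10xxxxxx ✓), payload 101110.
Concatenate: 010000110110110101110 = 0x86DAE (21 bits → U+86DAE).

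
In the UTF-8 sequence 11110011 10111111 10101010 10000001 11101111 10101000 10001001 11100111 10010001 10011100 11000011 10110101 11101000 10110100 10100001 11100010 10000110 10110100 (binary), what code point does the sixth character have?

Offset 0: leading byte 0xF3 = 11110011 → 4-byte char #1 = F3 BF AA 81.
Offset 4: leading byte 0xEF = 11101111 → 3-byte char #2 = EF A8 89.
Offset 7: leading byte 0xE7 = 11100111 → 3-byte char #3 = E7 91 9C.
Offset 10: leading byte 0xC3 = 11000011 → 2-byte char #4 = C3 B5.
Offset 12: leading byte 0xE8 = 11101000 → 3-byte char #5 = E8 B4 A1.
Offset 15: leading byte 0xE2 = 11100010 → 3-byte char #6 = E2 86 B4.
Leading byte 0xE2 = 11100010 matches 1110xxxx → 3-byte sequence.
Byte 1: 0xE2 = 11100010, payload 0010 (4 bits).
Byte 2: 0x86 = 10000110 (10xxxxxx ✓), payload 000110.
Byte 3: 0xB4 = 10110100 (10xxxxxx ✓), payload 110100.
Concatenate: 0010000110110100 = 0x21B4 (16 bits → U+21B4).

U+21B4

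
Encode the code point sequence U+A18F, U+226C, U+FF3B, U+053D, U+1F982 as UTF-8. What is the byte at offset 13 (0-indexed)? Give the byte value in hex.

U+A18F → 3-byte form EA 86 8F at offsets 0–2.
U+226C → 3-byte form E2 89 AC at offsets 3–5.
U+FF3B → 3-byte form EF BC BB at offsets 6–8.
U+053D → 2-byte form D4 BD at offsets 9–10.
U+1F982 → 4-byte form F0 9F A6 82 at offsets 11–14.
Offset 13 falls in char 5's range; it's byte 3 of F0 9F A6 82 = 0xA6.

0xA6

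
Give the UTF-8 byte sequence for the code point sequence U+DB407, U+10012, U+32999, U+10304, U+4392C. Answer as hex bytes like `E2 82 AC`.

F3 9B 90 87 F0 90 80 92 F0 B2 A6 99 F0 90 8C 84 F1 83 A4 AC

U+DB407: 4-byte form → F3 9B 90 87.
U+10012: 4-byte form → F0 90 80 92.
U+32999: 4-byte form → F0 B2 A6 99.
U+10304: 4-byte form → F0 90 8C 84.
U+4392C: 4-byte form → F1 83 A4 AC.
Concatenated (20 bytes): F3 9B 90 87 F0 90 80 92 F0 B2 A6 99 F0 90 8C 84 F1 83 A4 AC.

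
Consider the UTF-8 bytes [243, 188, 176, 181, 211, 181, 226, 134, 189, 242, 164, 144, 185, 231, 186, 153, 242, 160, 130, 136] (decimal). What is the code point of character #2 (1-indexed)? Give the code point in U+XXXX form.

Offset 0: leading byte 0xF3 = 11110011 → 4-byte char #1 = F3 BC B0 B5.
Offset 4: leading byte 0xD3 = 11010011 → 2-byte char #2 = D3 B5.
Leading byte 0xD3 = 11010011 matches 110xxxxx → 2-byte sequence.
Byte 1: 0xD3 = 11010011, payload 10011 (5 bits).
Byte 2: 0xB5 = 10110101 (10xxxxxx ✓), payload 110101.
Concatenate: 10011110101 = 0x4F5 (11 bits → U+04F5).

U+04F5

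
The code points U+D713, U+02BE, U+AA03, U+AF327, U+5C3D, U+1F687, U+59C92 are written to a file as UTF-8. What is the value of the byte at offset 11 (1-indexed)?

0x8C

1-indexed offset 11 is 0-indexed offset 10.
U+D713 → 3-byte form ED 9C 93 at offsets 0–2.
U+02BE → 2-byte form CA BE at offsets 3–4.
U+AA03 → 3-byte form EA A8 83 at offsets 5–7.
U+AF327 → 4-byte form F2 AF 8C A7 at offsets 8–11.
Offset 10 falls in char 4's range; it's byte 3 of F2 AF 8C A7 = 0x8C.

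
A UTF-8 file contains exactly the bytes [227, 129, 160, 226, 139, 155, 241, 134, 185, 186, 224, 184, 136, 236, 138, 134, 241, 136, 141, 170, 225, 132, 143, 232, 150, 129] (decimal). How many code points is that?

8

Byte at offset 0: 0xE3 = 11100011 → 3-byte char (#1). Advance 3.
Byte at offset 3: 0xE2 = 11100010 → 3-byte char (#2). Advance 3.
Byte at offset 6: 0xF1 = 11110001 → 4-byte char (#3). Advance 4.
Byte at offset 10: 0xE0 = 11100000 → 3-byte char (#4). Advance 3.
Byte at offset 13: 0xEC = 11101100 → 3-byte char (#5). Advance 3.
Byte at offset 16: 0xF1 = 11110001 → 4-byte char (#6). Advance 4.
Byte at offset 20: 0xE1 = 11100001 → 3-byte char (#7). Advance 3.
Byte at offset 23: 0xE8 = 11101000 → 3-byte char (#8). Advance 3.
Reached end at offset 26 after 8 code points.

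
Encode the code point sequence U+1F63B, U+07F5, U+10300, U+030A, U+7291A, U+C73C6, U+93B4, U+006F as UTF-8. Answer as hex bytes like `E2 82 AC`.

F0 9F 98 BB DF B5 F0 90 8C 80 CC 8A F1 B2 A4 9A F3 87 8F 86 E9 8E B4 6F

U+1F63B: 4-byte form → F0 9F 98 BB.
U+07F5: 2-byte form → DF B5.
U+10300: 4-byte form → F0 90 8C 80.
U+030A: 2-byte form → CC 8A.
U+7291A: 4-byte form → F1 B2 A4 9A.
U+C73C6: 4-byte form → F3 87 8F 86.
U+93B4: 3-byte form → E9 8E B4.
U+006F: 1-byte form → 6F.
Concatenated (24 bytes): F0 9F 98 BB DF B5 F0 90 8C 80 CC 8A F1 B2 A4 9A F3 87 8F 86 E9 8E B4 6F.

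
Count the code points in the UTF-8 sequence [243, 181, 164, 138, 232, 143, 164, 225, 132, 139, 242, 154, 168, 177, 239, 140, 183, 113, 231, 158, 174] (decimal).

Byte at offset 0: 0xF3 = 11110011 → 4-byte char (#1). Advance 4.
Byte at offset 4: 0xE8 = 11101000 → 3-byte char (#2). Advance 3.
Byte at offset 7: 0xE1 = 11100001 → 3-byte char (#3). Advance 3.
Byte at offset 10: 0xF2 = 11110010 → 4-byte char (#4). Advance 4.
Byte at offset 14: 0xEF = 11101111 → 3-byte char (#5). Advance 3.
Byte at offset 17: 0x71 = 01110001 → 1-byte char (#6). Advance 1.
Byte at offset 18: 0xE7 = 11100111 → 3-byte char (#7). Advance 3.
Reached end at offset 21 after 7 code points.

7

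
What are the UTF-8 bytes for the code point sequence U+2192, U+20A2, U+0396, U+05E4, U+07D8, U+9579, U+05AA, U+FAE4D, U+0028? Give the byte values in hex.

E2 86 92 E2 82 A2 CE 96 D7 A4 DF 98 E9 95 B9 D6 AA F3 BA B9 8D 28

U+2192: 3-byte form → E2 86 92.
U+20A2: 3-byte form → E2 82 A2.
U+0396: 2-byte form → CE 96.
U+05E4: 2-byte form → D7 A4.
U+07D8: 2-byte form → DF 98.
U+9579: 3-byte form → E9 95 B9.
U+05AA: 2-byte form → D6 AA.
U+FAE4D: 4-byte form → F3 BA B9 8D.
U+0028: 1-byte form → 28.
Concatenated (22 bytes): E2 86 92 E2 82 A2 CE 96 D7 A4 DF 98 E9 95 B9 D6 AA F3 BA B9 8D 28.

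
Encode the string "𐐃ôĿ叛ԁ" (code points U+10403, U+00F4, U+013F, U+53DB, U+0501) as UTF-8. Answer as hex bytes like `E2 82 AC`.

F0 90 90 83 C3 B4 C4 BF E5 8F 9B D4 81

U+10403: 4-byte form → F0 90 90 83.
U+00F4: 2-byte form → C3 B4.
U+013F: 2-byte form → C4 BF.
U+53DB: 3-byte form → E5 8F 9B.
U+0501: 2-byte form → D4 81.
Concatenated (13 bytes): F0 90 90 83 C3 B4 C4 BF E5 8F 9B D4 81.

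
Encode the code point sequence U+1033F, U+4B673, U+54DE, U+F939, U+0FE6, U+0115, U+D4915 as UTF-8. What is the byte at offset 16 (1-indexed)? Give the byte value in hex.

1-indexed offset 16 is 0-indexed offset 15.
U+1033F → 4-byte form F0 90 8C BF at offsets 0–3.
U+4B673 → 4-byte form F1 8B 99 B3 at offsets 4–7.
U+54DE → 3-byte form E5 93 9E at offsets 8–10.
U+F939 → 3-byte form EF A4 B9 at offsets 11–13.
U+0FE6 → 3-byte form E0 BF A6 at offsets 14–16.
Offset 15 falls in char 5's range; it's byte 2 of E0 BF A6 = 0xBF.

0xBF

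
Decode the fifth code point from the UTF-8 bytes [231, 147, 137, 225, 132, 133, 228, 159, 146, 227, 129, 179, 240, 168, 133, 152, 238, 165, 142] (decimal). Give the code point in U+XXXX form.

U+28158

Offset 0: leading byte 0xE7 = 11100111 → 3-byte char #1 = E7 93 89.
Offset 3: leading byte 0xE1 = 11100001 → 3-byte char #2 = E1 84 85.
Offset 6: leading byte 0xE4 = 11100100 → 3-byte char #3 = E4 9F 92.
Offset 9: leading byte 0xE3 = 11100011 → 3-byte char #4 = E3 81 B3.
Offset 12: leading byte 0xF0 = 11110000 → 4-byte char #5 = F0 A8 85 98.
Leading byte 0xF0 = 11110000 matches 11110xxx → 4-byte sequence.
Byte 1: 0xF0 = 11110000, payload 000 (3 bits).
Byte 2: 0xA8 = 10101000 (10xxxxxx ✓), payload 101000.
Byte 3: 0x85 = 10000101 (10xxxxxx ✓), payload 000101.
Byte 4: 0x98 = 10011000 (10xxxxxx ✓), payload 011000.
Concatenate: 000101000000101011000 = 0x28158 (21 bits → U+28158).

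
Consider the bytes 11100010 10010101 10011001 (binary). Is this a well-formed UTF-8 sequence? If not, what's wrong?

Leading byte 0xE2 = 11100010 → 3-byte form.
Continuation bytes 0x95=10010101, 0x99=10011001 all match 10xxxxxx.
Decoded value 0x2559 is ≥ 0x800 (shortest form) and not a surrogate.

valid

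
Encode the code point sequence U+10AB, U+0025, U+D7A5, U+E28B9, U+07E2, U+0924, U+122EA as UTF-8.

E1 82 AB 25 ED 9E A5 F3 A2 A2 B9 DF A2 E0 A4 A4 F0 92 8B AA

U+10AB: 3-byte form → E1 82 AB.
U+0025: 1-byte form → 25.
U+D7A5: 3-byte form → ED 9E A5.
U+E28B9: 4-byte form → F3 A2 A2 B9.
U+07E2: 2-byte form → DF A2.
U+0924: 3-byte form → E0 A4 A4.
U+122EA: 4-byte form → F0 92 8B AA.
Concatenated (20 bytes): E1 82 AB 25 ED 9E A5 F3 A2 A2 B9 DF A2 E0 A4 A4 F0 92 8B AA.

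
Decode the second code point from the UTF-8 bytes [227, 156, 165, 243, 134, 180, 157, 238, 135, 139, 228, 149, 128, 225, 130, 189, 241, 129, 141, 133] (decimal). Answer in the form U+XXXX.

U+C6D1D

Offset 0: leading byte 0xE3 = 11100011 → 3-byte char #1 = E3 9C A5.
Offset 3: leading byte 0xF3 = 11110011 → 4-byte char #2 = F3 86 B4 9D.
Leading byte 0xF3 = 11110011 matches 11110xxx → 4-byte sequence.
Byte 1: 0xF3 = 11110011, payload 011 (3 bits).
Byte 2: 0x86 = 10000110 (10xxxxxx ✓), payload 000110.
Byte 3: 0xB4 = 10110100 (10xxxxxx ✓), payload 110100.
Byte 4: 0x9D = 10011101 (10xxxxxx ✓), payload 011101.
Concatenate: 011000110110100011101 = 0xC6D1D (21 bits → U+C6D1D).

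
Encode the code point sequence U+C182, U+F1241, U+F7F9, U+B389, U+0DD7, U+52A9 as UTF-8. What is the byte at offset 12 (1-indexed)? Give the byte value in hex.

1-indexed offset 12 is 0-indexed offset 11.
U+C182 → 3-byte form EC 86 82 at offsets 0–2.
U+F1241 → 4-byte form F3 B1 89 81 at offsets 3–6.
U+F7F9 → 3-byte form EF 9F B9 at offsets 7–9.
U+B389 → 3-byte form EB 8E 89 at offsets 10–12.
Offset 11 falls in char 4's range; it's byte 2 of EB 8E 89 = 0x8E.

0x8E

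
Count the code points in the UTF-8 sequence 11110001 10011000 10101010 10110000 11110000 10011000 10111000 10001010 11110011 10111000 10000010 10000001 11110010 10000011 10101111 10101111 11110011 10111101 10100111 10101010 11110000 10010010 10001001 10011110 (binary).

Byte at offset 0: 0xF1 = 11110001 → 4-byte char (#1). Advance 4.
Byte at offset 4: 0xF0 = 11110000 → 4-byte char (#2). Advance 4.
Byte at offset 8: 0xF3 = 11110011 → 4-byte char (#3). Advance 4.
Byte at offset 12: 0xF2 = 11110010 → 4-byte char (#4). Advance 4.
Byte at offset 16: 0xF3 = 11110011 → 4-byte char (#5). Advance 4.
Byte at offset 20: 0xF0 = 11110000 → 4-byte char (#6). Advance 4.
Reached end at offset 24 after 6 code points.

6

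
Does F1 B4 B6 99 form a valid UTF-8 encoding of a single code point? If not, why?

Leading byte 0xF1 = 11110001 → 4-byte form.
Continuation bytes 0xB4=10110100, 0xB6=10110110, 0x99=10011001 all match 10xxxxxx.
Decoded value 0x74D99 is ≥ 0x10000 (shortest form) and not a surrogate.

valid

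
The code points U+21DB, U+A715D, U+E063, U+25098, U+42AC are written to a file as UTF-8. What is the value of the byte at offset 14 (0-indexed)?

0xE4

U+21DB → 3-byte form E2 87 9B at offsets 0–2.
U+A715D → 4-byte form F2 A7 85 9D at offsets 3–6.
U+E063 → 3-byte form EE 81 A3 at offsets 7–9.
U+25098 → 4-byte form F0 A5 82 98 at offsets 10–13.
U+42AC → 3-byte form E4 8A AC at offsets 14–16.
Offset 14 falls in char 5's range; it's byte 1 of E4 8A AC = 0xE4.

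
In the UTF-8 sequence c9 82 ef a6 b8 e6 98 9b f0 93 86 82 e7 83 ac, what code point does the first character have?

Offset 0: leading byte 0xC9 = 11001001 → 2-byte char #1 = C9 82.
Leading byte 0xC9 = 11001001 matches 110xxxxx → 2-byte sequence.
Byte 1: 0xC9 = 11001001, payload 01001 (5 bits).
Byte 2: 0x82 = 10000010 (10xxxxxx ✓), payload 000010.
Concatenate: 01001000010 = 0x242 (11 bits → U+0242).

U+0242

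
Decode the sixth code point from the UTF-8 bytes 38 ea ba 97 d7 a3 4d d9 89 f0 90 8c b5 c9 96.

U+10335

Offset 0: leading byte 0x38 = 00111000 → 1-byte char #1 = 38.
Offset 1: leading byte 0xEA = 11101010 → 3-byte char #2 = EA BA 97.
Offset 4: leading byte 0xD7 = 11010111 → 2-byte char #3 = D7 A3.
Offset 6: leading byte 0x4D = 01001101 → 1-byte char #4 = 4D.
Offset 7: leading byte 0xD9 = 11011001 → 2-byte char #5 = D9 89.
Offset 9: leading byte 0xF0 = 11110000 → 4-byte char #6 = F0 90 8C B5.
Leading byte 0xF0 = 11110000 matches 11110xxx → 4-byte sequence.
Byte 1: 0xF0 = 11110000, payload 000 (3 bits).
Byte 2: 0x90 = 10010000 (10xxxxxx ✓), payload 010000.
Byte 3: 0x8C = 10001100 (10xxxxxx ✓), payload 001100.
Byte 4: 0xB5 = 10110101 (10xxxxxx ✓), payload 110101.
Concatenate: 000010000001100110101 = 0x10335 (21 bits → U+10335).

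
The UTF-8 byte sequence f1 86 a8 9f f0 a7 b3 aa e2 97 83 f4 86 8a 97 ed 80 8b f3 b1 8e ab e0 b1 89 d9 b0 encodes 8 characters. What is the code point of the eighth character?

Offset 0: leading byte 0xF1 = 11110001 → 4-byte char #1 = F1 86 A8 9F.
Offset 4: leading byte 0xF0 = 11110000 → 4-byte char #2 = F0 A7 B3 AA.
Offset 8: leading byte 0xE2 = 11100010 → 3-byte char #3 = E2 97 83.
Offset 11: leading byte 0xF4 = 11110100 → 4-byte char #4 = F4 86 8A 97.
Offset 15: leading byte 0xED = 11101101 → 3-byte char #5 = ED 80 8B.
Offset 18: leading byte 0xF3 = 11110011 → 4-byte char #6 = F3 B1 8E AB.
Offset 22: leading byte 0xE0 = 11100000 → 3-byte char #7 = E0 B1 89.
Offset 25: leading byte 0xD9 = 11011001 → 2-byte char #8 = D9 B0.
Leading byte 0xD9 = 11011001 matches 110xxxxx → 2-byte sequence.
Byte 1: 0xD9 = 11011001, payload 11001 (5 bits).
Byte 2: 0xB0 = 10110000 (10xxxxxx ✓), payload 110000.
Concatenate: 11001110000 = 0x670 (11 bits → U+0670).

U+0670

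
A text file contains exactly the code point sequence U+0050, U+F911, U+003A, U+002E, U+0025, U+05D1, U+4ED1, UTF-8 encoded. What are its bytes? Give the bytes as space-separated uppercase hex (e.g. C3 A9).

U+0050: 1-byte form → 50.
U+F911: 3-byte form → EF A4 91.
U+003A: 1-byte form → 3A.
U+002E: 1-byte form → 2E.
U+0025: 1-byte form → 25.
U+05D1: 2-byte form → D7 91.
U+4ED1: 3-byte form → E4 BB 91.
Concatenated (12 bytes): 50 EF A4 91 3A 2E 25 D7 91 E4 BB 91.

50 EF A4 91 3A 2E 25 D7 91 E4 BB 91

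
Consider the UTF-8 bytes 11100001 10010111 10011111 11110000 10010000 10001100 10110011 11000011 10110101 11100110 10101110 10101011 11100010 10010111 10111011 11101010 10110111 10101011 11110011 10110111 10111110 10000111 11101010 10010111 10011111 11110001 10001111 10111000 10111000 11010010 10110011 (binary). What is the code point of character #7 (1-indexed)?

Offset 0: leading byte 0xE1 = 11100001 → 3-byte char #1 = E1 97 9F.
Offset 3: leading byte 0xF0 = 11110000 → 4-byte char #2 = F0 90 8C B3.
Offset 7: leading byte 0xC3 = 11000011 → 2-byte char #3 = C3 B5.
Offset 9: leading byte 0xE6 = 11100110 → 3-byte char #4 = E6 AE AB.
Offset 12: leading byte 0xE2 = 11100010 → 3-byte char #5 = E2 97 BB.
Offset 15: leading byte 0xEA = 11101010 → 3-byte char #6 = EA B7 AB.
Offset 18: leading byte 0xF3 = 11110011 → 4-byte char #7 = F3 B7 BE 87.
Leading byte 0xF3 = 11110011 matches 11110xxx → 4-byte sequence.
Byte 1: 0xF3 = 11110011, payload 011 (3 bits).
Byte 2: 0xB7 = 10110111 (10xxxxxx ✓), payload 110111.
Byte 3: 0xBE = 10111110 (10xxxxxx ✓), payload 111110.
Byte 4: 0x87 = 10000111 (10xxxxxx ✓), payload 000111.
Concatenate: 011110111111110000111 = 0xF7F87 (21 bits → U+F7F87).

U+F7F87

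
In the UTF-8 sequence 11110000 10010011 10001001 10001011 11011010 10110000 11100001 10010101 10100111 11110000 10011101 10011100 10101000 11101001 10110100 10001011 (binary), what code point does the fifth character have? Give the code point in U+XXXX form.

U+9D0B

Offset 0: leading byte 0xF0 = 11110000 → 4-byte char #1 = F0 93 89 8B.
Offset 4: leading byte 0xDA = 11011010 → 2-byte char #2 = DA B0.
Offset 6: leading byte 0xE1 = 11100001 → 3-byte char #3 = E1 95 A7.
Offset 9: leading byte 0xF0 = 11110000 → 4-byte char #4 = F0 9D 9C A8.
Offset 13: leading byte 0xE9 = 11101001 → 3-byte char #5 = E9 B4 8B.
Leading byte 0xE9 = 11101001 matches 1110xxxx → 3-byte sequence.
Byte 1: 0xE9 = 11101001, payload 1001 (4 bits).
Byte 2: 0xB4 = 10110100 (10xxxxxx ✓), payload 110100.
Byte 3: 0x8B = 10001011 (10xxxxxx ✓), payload 001011.
Concatenate: 1001110100001011 = 0x9D0B (16 bits → U+9D0B).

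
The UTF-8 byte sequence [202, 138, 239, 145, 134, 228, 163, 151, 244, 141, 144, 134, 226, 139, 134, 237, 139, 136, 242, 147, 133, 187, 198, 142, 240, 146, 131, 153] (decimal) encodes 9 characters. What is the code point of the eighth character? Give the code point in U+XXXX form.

Offset 0: leading byte 0xCA = 11001010 → 2-byte char #1 = CA 8A.
Offset 2: leading byte 0xEF = 11101111 → 3-byte char #2 = EF 91 86.
Offset 5: leading byte 0xE4 = 11100100 → 3-byte char #3 = E4 A3 97.
Offset 8: leading byte 0xF4 = 11110100 → 4-byte char #4 = F4 8D 90 86.
Offset 12: leading byte 0xE2 = 11100010 → 3-byte char #5 = E2 8B 86.
Offset 15: leading byte 0xED = 11101101 → 3-byte char #6 = ED 8B 88.
Offset 18: leading byte 0xF2 = 11110010 → 4-byte char #7 = F2 93 85 BB.
Offset 22: leading byte 0xC6 = 11000110 → 2-byte char #8 = C6 8E.
Leading byte 0xC6 = 11000110 matches 110xxxxx → 2-byte sequence.
Byte 1: 0xC6 = 11000110, payload 00110 (5 bits).
Byte 2: 0x8E = 10001110 (10xxxxxx ✓), payload 001110.
Concatenate: 00110001110 = 0x18E (11 bits → U+018E).

U+018E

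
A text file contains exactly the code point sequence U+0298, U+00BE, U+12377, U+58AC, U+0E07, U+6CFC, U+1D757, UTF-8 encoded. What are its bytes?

U+0298: 2-byte form → CA 98.
U+00BE: 2-byte form → C2 BE.
U+12377: 4-byte form → F0 92 8D B7.
U+58AC: 3-byte form → E5 A2 AC.
U+0E07: 3-byte form → E0 B8 87.
U+6CFC: 3-byte form → E6 B3 BC.
U+1D757: 4-byte form → F0 9D 9D 97.
Concatenated (21 bytes): CA 98 C2 BE F0 92 8D B7 E5 A2 AC E0 B8 87 E6 B3 BC F0 9D 9D 97.

CA 98 C2 BE F0 92 8D B7 E5 A2 AC E0 B8 87 E6 B3 BC F0 9D 9D 97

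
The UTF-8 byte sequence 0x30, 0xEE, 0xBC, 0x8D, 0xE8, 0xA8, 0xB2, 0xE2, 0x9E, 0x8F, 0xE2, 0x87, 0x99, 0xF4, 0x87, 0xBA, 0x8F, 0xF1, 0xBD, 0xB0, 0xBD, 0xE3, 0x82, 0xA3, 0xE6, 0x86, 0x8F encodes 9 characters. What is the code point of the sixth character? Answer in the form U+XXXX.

Offset 0: leading byte 0x30 = 00110000 → 1-byte char #1 = 30.
Offset 1: leading byte 0xEE = 11101110 → 3-byte char #2 = EE BC 8D.
Offset 4: leading byte 0xE8 = 11101000 → 3-byte char #3 = E8 A8 B2.
Offset 7: leading byte 0xE2 = 11100010 → 3-byte char #4 = E2 9E 8F.
Offset 10: leading byte 0xE2 = 11100010 → 3-byte char #5 = E2 87 99.
Offset 13: leading byte 0xF4 = 11110100 → 4-byte char #6 = F4 87 BA 8F.
Leading byte 0xF4 = 11110100 matches 11110xxx → 4-byte sequence.
Byte 1: 0xF4 = 11110100, payload 100 (3 bits).
Byte 2: 0x87 = 10000111 (10xxxxxx ✓), payload 000111.
Byte 3: 0xBA = 10111010 (10xxxxxx ✓), payload 111010.
Byte 4: 0x8F = 10001111 (10xxxxxx ✓), payload 001111.
Concatenate: 100000111111010001111 = 0x107E8F (21 bits → U+107E8F).

U+107E8F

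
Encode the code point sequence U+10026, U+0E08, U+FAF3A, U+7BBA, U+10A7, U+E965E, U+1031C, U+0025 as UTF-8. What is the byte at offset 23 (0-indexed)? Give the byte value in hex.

0x8C

U+10026 → 4-byte form F0 90 80 A6 at offsets 0–3.
U+0E08 → 3-byte form E0 B8 88 at offsets 4–6.
U+FAF3A → 4-byte form F3 BA BC BA at offsets 7–10.
U+7BBA → 3-byte form E7 AE BA at offsets 11–13.
U+10A7 → 3-byte form E1 82 A7 at offsets 14–16.
U+E965E → 4-byte form F3 A9 99 9E at offsets 17–20.
U+1031C → 4-byte form F0 90 8C 9C at offsets 21–24.
Offset 23 falls in char 7's range; it's byte 3 of F0 90 8C 9C = 0x8C.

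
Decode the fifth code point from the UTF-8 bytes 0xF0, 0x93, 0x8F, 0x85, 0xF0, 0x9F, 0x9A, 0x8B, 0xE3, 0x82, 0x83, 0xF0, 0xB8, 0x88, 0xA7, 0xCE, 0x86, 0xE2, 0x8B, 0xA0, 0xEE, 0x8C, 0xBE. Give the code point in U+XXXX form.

U+0386

Offset 0: leading byte 0xF0 = 11110000 → 4-byte char #1 = F0 93 8F 85.
Offset 4: leading byte 0xF0 = 11110000 → 4-byte char #2 = F0 9F 9A 8B.
Offset 8: leading byte 0xE3 = 11100011 → 3-byte char #3 = E3 82 83.
Offset 11: leading byte 0xF0 = 11110000 → 4-byte char #4 = F0 B8 88 A7.
Offset 15: leading byte 0xCE = 11001110 → 2-byte char #5 = CE 86.
Leading byte 0xCE = 11001110 matches 110xxxxx → 2-byte sequence.
Byte 1: 0xCE = 11001110, payload 01110 (5 bits).
Byte 2: 0x86 = 10000110 (10xxxxxx ✓), payload 000110.
Concatenate: 01110000110 = 0x386 (11 bits → U+0386).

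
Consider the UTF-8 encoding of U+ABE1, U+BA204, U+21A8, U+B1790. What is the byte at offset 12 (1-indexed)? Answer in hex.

0xB1

1-indexed offset 12 is 0-indexed offset 11.
U+ABE1 → 3-byte form EA AF A1 at offsets 0–2.
U+BA204 → 4-byte form F2 BA 88 84 at offsets 3–6.
U+21A8 → 3-byte form E2 86 A8 at offsets 7–9.
U+B1790 → 4-byte form F2 B1 9E 90 at offsets 10–13.
Offset 11 falls in char 4's range; it's byte 2 of F2 B1 9E 90 = 0xB1.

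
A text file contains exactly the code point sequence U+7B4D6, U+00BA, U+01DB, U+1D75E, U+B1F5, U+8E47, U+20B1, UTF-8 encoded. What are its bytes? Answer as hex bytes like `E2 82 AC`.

F1 BB 93 96 C2 BA C7 9B F0 9D 9D 9E EB 87 B5 E8 B9 87 E2 82 B1

U+7B4D6: 4-byte form → F1 BB 93 96.
U+00BA: 2-byte form → C2 BA.
U+01DB: 2-byte form → C7 9B.
U+1D75E: 4-byte form → F0 9D 9D 9E.
U+B1F5: 3-byte form → EB 87 B5.
U+8E47: 3-byte form → E8 B9 87.
U+20B1: 3-byte form → E2 82 B1.
Concatenated (21 bytes): F1 BB 93 96 C2 BA C7 9B F0 9D 9D 9E EB 87 B5 E8 B9 87 E2 82 B1.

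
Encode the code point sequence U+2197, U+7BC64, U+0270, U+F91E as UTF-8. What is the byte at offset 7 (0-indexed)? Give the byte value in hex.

U+2197 → 3-byte form E2 86 97 at offsets 0–2.
U+7BC64 → 4-byte form F1 BB B1 A4 at offsets 3–6.
U+0270 → 2-byte form C9 B0 at offsets 7–8.
Offset 7 falls in char 3's range; it's byte 1 of C9 B0 = 0xC9.

0xC9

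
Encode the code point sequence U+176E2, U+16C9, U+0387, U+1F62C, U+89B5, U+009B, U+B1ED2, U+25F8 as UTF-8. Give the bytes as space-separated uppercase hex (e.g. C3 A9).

U+176E2: 4-byte form → F0 97 9B A2.
U+16C9: 3-byte form → E1 9B 89.
U+0387: 2-byte form → CE 87.
U+1F62C: 4-byte form → F0 9F 98 AC.
U+89B5: 3-byte form → E8 A6 B5.
U+009B: 2-byte form → C2 9B.
U+B1ED2: 4-byte form → F2 B1 BB 92.
U+25F8: 3-byte form → E2 97 B8.
Concatenated (25 bytes): F0 97 9B A2 E1 9B 89 CE 87 F0 9F 98 AC E8 A6 B5 C2 9B F2 B1 BB 92 E2 97 B8.

F0 97 9B A2 E1 9B 89 CE 87 F0 9F 98 AC E8 A6 B5 C2 9B F2 B1 BB 92 E2 97 B8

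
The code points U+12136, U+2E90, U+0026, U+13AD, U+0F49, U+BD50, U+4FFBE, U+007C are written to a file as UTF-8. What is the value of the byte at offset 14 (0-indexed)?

0xEB

U+12136 → 4-byte form F0 92 84 B6 at offsets 0–3.
U+2E90 → 3-byte form E2 BA 90 at offsets 4–6.
U+0026 → 1-byte form 26 at offsets 7–7.
U+13AD → 3-byte form E1 8E AD at offsets 8–10.
U+0F49 → 3-byte form E0 BD 89 at offsets 11–13.
U+BD50 → 3-byte form EB B5 90 at offsets 14–16.
Offset 14 falls in char 6's range; it's byte 1 of EB B5 90 = 0xEB.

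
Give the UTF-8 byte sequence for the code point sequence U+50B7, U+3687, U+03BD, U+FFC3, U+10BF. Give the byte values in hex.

U+50B7: 3-byte form → E5 82 B7.
U+3687: 3-byte form → E3 9A 87.
U+03BD: 2-byte form → CE BD.
U+FFC3: 3-byte form → EF BF 83.
U+10BF: 3-byte form → E1 82 BF.
Concatenated (14 bytes): E5 82 B7 E3 9A 87 CE BD EF BF 83 E1 82 BF.

E5 82 B7 E3 9A 87 CE BD EF BF 83 E1 82 BF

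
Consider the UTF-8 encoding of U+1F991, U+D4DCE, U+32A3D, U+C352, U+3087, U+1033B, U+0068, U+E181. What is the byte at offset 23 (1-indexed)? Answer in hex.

0x68

1-indexed offset 23 is 0-indexed offset 22.
U+1F991 → 4-byte form F0 9F A6 91 at offsets 0–3.
U+D4DCE → 4-byte form F3 94 B7 8E at offsets 4–7.
U+32A3D → 4-byte form F0 B2 A8 BD at offsets 8–11.
U+C352 → 3-byte form EC 8D 92 at offsets 12–14.
U+3087 → 3-byte form E3 82 87 at offsets 15–17.
U+1033B → 4-byte form F0 90 8C BB at offsets 18–21.
U+0068 → 1-byte form 68 at offsets 22–22.
Offset 22 falls in char 7's range; it's byte 1 of 68 = 0x68.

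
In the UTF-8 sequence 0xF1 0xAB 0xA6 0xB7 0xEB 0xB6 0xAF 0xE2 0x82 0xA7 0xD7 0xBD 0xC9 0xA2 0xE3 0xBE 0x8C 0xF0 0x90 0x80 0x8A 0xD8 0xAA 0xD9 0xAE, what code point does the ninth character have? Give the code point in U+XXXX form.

Offset 0: leading byte 0xF1 = 11110001 → 4-byte char #1 = F1 AB A6 B7.
Offset 4: leading byte 0xEB = 11101011 → 3-byte char #2 = EB B6 AF.
Offset 7: leading byte 0xE2 = 11100010 → 3-byte char #3 = E2 82 A7.
Offset 10: leading byte 0xD7 = 11010111 → 2-byte char #4 = D7 BD.
Offset 12: leading byte 0xC9 = 11001001 → 2-byte char #5 = C9 A2.
Offset 14: leading byte 0xE3 = 11100011 → 3-byte char #6 = E3 BE 8C.
Offset 17: leading byte 0xF0 = 11110000 → 4-byte char #7 = F0 90 80 8A.
Offset 21: leading byte 0xD8 = 11011000 → 2-byte char #8 = D8 AA.
Offset 23: leading byte 0xD9 = 11011001 → 2-byte char #9 = D9 AE.
Leading byte 0xD9 = 11011001 matches 110xxxxx → 2-byte sequence.
Byte 1: 0xD9 = 11011001, payload 11001 (5 bits).
Byte 2: 0xAE = 10101110 (10xxxxxx ✓), payload 101110.
Concatenate: 11001101110 = 0x66E (11 bits → U+066E).

U+066E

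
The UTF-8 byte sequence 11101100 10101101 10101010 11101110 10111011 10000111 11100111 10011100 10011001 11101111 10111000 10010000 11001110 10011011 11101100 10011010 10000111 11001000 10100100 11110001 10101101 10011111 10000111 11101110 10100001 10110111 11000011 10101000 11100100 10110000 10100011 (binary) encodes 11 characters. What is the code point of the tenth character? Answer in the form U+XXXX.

Offset 0: leading byte 0xEC = 11101100 → 3-byte char #1 = EC AD AA.
Offset 3: leading byte 0xEE = 11101110 → 3-byte char #2 = EE BB 87.
Offset 6: leading byte 0xE7 = 11100111 → 3-byte char #3 = E7 9C 99.
Offset 9: leading byte 0xEF = 11101111 → 3-byte char #4 = EF B8 90.
Offset 12: leading byte 0xCE = 11001110 → 2-byte char #5 = CE 9B.
Offset 14: leading byte 0xEC = 11101100 → 3-byte char #6 = EC 9A 87.
Offset 17: leading byte 0xC8 = 11001000 → 2-byte char #7 = C8 A4.
Offset 19: leading byte 0xF1 = 11110001 → 4-byte char #8 = F1 AD 9F 87.
Offset 23: leading byte 0xEE = 11101110 → 3-byte char #9 = EE A1 B7.
Offset 26: leading byte 0xC3 = 11000011 → 2-byte char #10 = C3 A8.
Leading byte 0xC3 = 11000011 matches 110xxxxx → 2-byte sequence.
Byte 1: 0xC3 = 11000011, payload 00011 (5 bits).
Byte 2: 0xA8 = 10101000 (10xxxxxx ✓), payload 101000.
Concatenate: 00011101000 = 0xE8 (11 bits → U+00E8).

U+00E8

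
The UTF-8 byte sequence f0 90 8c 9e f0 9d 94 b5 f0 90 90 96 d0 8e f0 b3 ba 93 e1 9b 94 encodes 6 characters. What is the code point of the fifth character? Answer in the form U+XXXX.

U+33E93

Offset 0: leading byte 0xF0 = 11110000 → 4-byte char #1 = F0 90 8C 9E.
Offset 4: leading byte 0xF0 = 11110000 → 4-byte char #2 = F0 9D 94 B5.
Offset 8: leading byte 0xF0 = 11110000 → 4-byte char #3 = F0 90 90 96.
Offset 12: leading byte 0xD0 = 11010000 → 2-byte char #4 = D0 8E.
Offset 14: leading byte 0xF0 = 11110000 → 4-byte char #5 = F0 B3 BA 93.
Leading byte 0xF0 = 11110000 matches 11110xxx → 4-byte sequence.
Byte 1: 0xF0 = 11110000, payload 000 (3 bits).
Byte 2: 0xB3 = 10110011 (10xxxxxx ✓), payload 110011.
Byte 3: 0xBA = 10111010 (10xxxxxx ✓), payload 111010.
Byte 4: 0x93 = 10010011 (10xxxxxx ✓), payload 010011.
Concatenate: 000110011111010010011 = 0x33E93 (21 bits → U+33E93).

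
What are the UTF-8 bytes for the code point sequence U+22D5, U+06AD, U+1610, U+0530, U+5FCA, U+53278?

U+22D5: 3-byte form → E2 8B 95.
U+06AD: 2-byte form → DA AD.
U+1610: 3-byte form → E1 98 90.
U+0530: 2-byte form → D4 B0.
U+5FCA: 3-byte form → E5 BF 8A.
U+53278: 4-byte form → F1 93 89 B8.
Concatenated (17 bytes): E2 8B 95 DA AD E1 98 90 D4 B0 E5 BF 8A F1 93 89 B8.

E2 8B 95 DA AD E1 98 90 D4 B0 E5 BF 8A F1 93 89 B8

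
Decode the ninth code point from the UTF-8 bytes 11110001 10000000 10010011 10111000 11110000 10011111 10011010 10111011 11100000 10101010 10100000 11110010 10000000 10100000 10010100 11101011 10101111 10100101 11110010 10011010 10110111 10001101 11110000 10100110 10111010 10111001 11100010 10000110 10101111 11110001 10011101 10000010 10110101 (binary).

Offset 0: leading byte 0xF1 = 11110001 → 4-byte char #1 = F1 80 93 B8.
Offset 4: leading byte 0xF0 = 11110000 → 4-byte char #2 = F0 9F 9A BB.
Offset 8: leading byte 0xE0 = 11100000 → 3-byte char #3 = E0 AA A0.
Offset 11: leading byte 0xF2 = 11110010 → 4-byte char #4 = F2 80 A0 94.
Offset 15: leading byte 0xEB = 11101011 → 3-byte char #5 = EB AF A5.
Offset 18: leading byte 0xF2 = 11110010 → 4-byte char #6 = F2 9A B7 8D.
Offset 22: leading byte 0xF0 = 11110000 → 4-byte char #7 = F0 A6 BA B9.
Offset 26: leading byte 0xE2 = 11100010 → 3-byte char #8 = E2 86 AF.
Offset 29: leading byte 0xF1 = 11110001 → 4-byte char #9 = F1 9D 82 B5.
Leading byte 0xF1 = 11110001 matches 11110xxx → 4-byte sequence.
Byte 1: 0xF1 = 11110001, payload 001 (3 bits).
Byte 2: 0x9D = 10011101 (10xxxxxx ✓), payload 011101.
Byte 3: 0x82 = 10000010 (10xxxxxx ✓), payload 000010.
Byte 4: 0xB5 = 10110101 (10xxxxxx ✓), payload 110101.
Concatenate: 001011101000010110101 = 0x5D0B5 (21 bits → U+5D0B5).

U+5D0B5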